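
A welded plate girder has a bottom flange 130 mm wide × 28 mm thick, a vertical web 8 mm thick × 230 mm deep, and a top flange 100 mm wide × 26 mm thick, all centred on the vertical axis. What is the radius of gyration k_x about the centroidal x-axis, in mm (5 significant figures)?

k_x ≈ 116.33 mm

Decompose the section into non-overlapping parts with the origin at the bottom-left of its bounding rectangle.
Bottom plate: 130 × 28, A = 3 640 mm², y = 14 mm, Ī = 237813.3 mm⁴.
Web plate: 8 × 230, A = 1 840 mm², y = 143 mm, Ī = 8 111 333 mm⁴.
Top plate: 100 × 26, A = 2 600 mm², y = 271 mm, Ī = 146466.7 mm⁴.
Centroid: ȳ = ΣA·y / ΣA = 126.0743 mm.
Transfer each piece to the centroidal x-axis using Ī + A·d² with d = y − 126.0743:
  bottom plate: d = -112.0743 mm → contributes +45 958 540 mm⁴
  web plate: d = 16.92574 mm → contributes +8 638 458 mm⁴
  top plate: d = 144.9257 mm → contributes +54 755 491 mm⁴
Total I = 109 352 489 mm⁴.
Radius of gyration: k = √(I/A) = √(109 352 489 / 8 080) = 116.3345 mm.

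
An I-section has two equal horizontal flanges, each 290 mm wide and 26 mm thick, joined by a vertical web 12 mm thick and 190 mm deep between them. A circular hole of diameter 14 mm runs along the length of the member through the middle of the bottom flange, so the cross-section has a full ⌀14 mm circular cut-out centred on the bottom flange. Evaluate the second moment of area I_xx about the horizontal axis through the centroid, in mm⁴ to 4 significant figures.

I_xx ≈ 1.818 × 10⁸ mm⁴

Break the section into simple shapes (no overlaps), measuring from the bottom-left corner of the bounding box.
Bottom flange: 290 × 26, A = 7 540 mm², y = 13 mm, Ī = 424 753 mm⁴.
Web: 12 × 190, A = 2 280 mm², y = 121 mm, Ī = 6 859 000 mm⁴.
Top flange: 290 × 26, A = 7 540 mm², y = 229 mm, Ī = 424 753 mm⁴.
Hole (subtracted): ⌀14, A = 153.938 mm², y = 13 mm, Ī = 1885.74 mm⁴.
Centroid: ȳ = ΣA·y / ΣA = 121.966 mm.
Transfer each piece to the horizontal axis through the centroid using Ī + A·d² with d = y − 121.966:
  bottom flange: d = -108.966 mm → contributes +89 952 022 mm⁴
  web: d = -0.966247 mm → contributes +6 861 129 mm⁴
  top flange: d = 107.034 mm → contributes +86 804 684 mm⁴
  hole: d = -108.966 mm → contributes −1 829 691 mm⁴
Total I = 181 788 143 mm⁴.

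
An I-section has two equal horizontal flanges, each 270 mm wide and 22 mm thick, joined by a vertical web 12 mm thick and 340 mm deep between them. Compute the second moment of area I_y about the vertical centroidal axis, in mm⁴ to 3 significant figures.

I_y ≈ 7.22 × 10⁷ mm⁴

Break the section into simple shapes (no overlaps), measuring from the bottom-left corner of the bounding box.
Bottom flange: 270 × 22, A = 5 940 mm², x = 135 mm, Ī = 36 085 500 mm⁴.
Web: 12 × 340, A = 4 080 mm², x = 135 mm, Ī = 48 960 mm⁴.
Top flange: 270 × 22, A = 5 940 mm², x = 135 mm, Ī = 36 085 500 mm⁴.
By symmetry the centroid is at mid-width, x̄ = 135 mm.
All pieces are centred on the vertical centroidal axis, so I = ΣĪ = 72 219 960 mm⁴.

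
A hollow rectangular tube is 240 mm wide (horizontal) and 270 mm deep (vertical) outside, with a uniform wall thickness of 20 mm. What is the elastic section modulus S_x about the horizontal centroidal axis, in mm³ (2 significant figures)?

Treat the section as a set of non-overlapping primitives; coordinates are from the bounding-box lower-left.
Outer rectangle: 240 × 270, A = 64 800 mm², y = 135 mm, Ī = 393 660 000 mm⁴.
Inner void (subtracted): 200 × 230, A = 46 000 mm², y = 135 mm, Ī = 202 783 333 mm⁴.
By symmetry the centroid is at mid-height, ȳ = 135 mm.
All pieces are centred on the horizontal centroidal axis, so I = ΣĪ (holes subtracted) = 190 876 667 mm⁴.
Extreme fibre distance c = 135 mm; S = I/c = 1 413 901 mm³.

S_x ≈ 1.4 × 10⁶ mm³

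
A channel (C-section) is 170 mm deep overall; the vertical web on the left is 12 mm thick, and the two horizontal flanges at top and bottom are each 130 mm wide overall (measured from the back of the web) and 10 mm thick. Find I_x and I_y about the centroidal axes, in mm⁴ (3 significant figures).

Treat the section as a set of non-overlapping primitives; coordinates are from the bounding-box lower-left.
Web: 12 × 170, A = 2 040 mm², y = 85 mm, Ī = 4 913 000 mm⁴.
Top flange (beyond web): 118 × 10, A = 1 180 mm², y = 165 mm, Ī = 9833.3 mm⁴.
Bottom flange (beyond web): 118 × 10, A = 1 180 mm², y = 5 mm, Ī = 9833.3 mm⁴.
By symmetry the centroid is at mid-height, ȳ = 85 mm.
Transfer each piece to the centroidal x-axis using Ī + A·d² with d = y − 85:
  web: d = 0 mm → contributes +4 913 000 mm⁴
  top flange (beyond web): d = 80 mm → contributes +7 561 833 mm⁴
  bottom flange (beyond web): d = -80 mm → contributes +7 561 833 mm⁴
Total I = 20 036 667 mm⁴.
For the y-axis: x̄ = 40.864 mm.
Repeating about the centroidal y-axis gives I_y = 7 385 785 mm⁴.

I_x ≈ 2.00 × 10⁷ mm⁴, I_y ≈ 7.39 × 10⁶ mm⁴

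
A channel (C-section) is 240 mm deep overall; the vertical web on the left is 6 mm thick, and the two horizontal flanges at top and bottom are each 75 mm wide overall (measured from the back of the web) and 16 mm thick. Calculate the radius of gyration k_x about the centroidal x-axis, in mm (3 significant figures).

Decompose the section into non-overlapping parts with the origin at the bottom-left of its bounding rectangle.
Web: 6 × 240, A = 1 440 mm², y = 120 mm, Ī = 6 912 000 mm⁴.
Top flange (beyond web): 69 × 16, A = 1 104 mm², y = 232 mm, Ī = 23 552 mm⁴.
Bottom flange (beyond web): 69 × 16, A = 1 104 mm², y = 8 mm, Ī = 23 552 mm⁴.
By symmetry the centroid is at mid-height, ȳ = 120 mm.
Transfer each piece to the centroidal x-axis using Ī + A·d² with d = y − 120:
  web: d = 0 mm → contributes +6 912 000 mm⁴
  top flange (beyond web): d = 112 mm → contributes +13 872 128 mm⁴
  bottom flange (beyond web): d = -112 mm → contributes +13 872 128 mm⁴
Total I = 34 656 256 mm⁴.
Radius of gyration: k = √(I/A) = √(34 656 256 / 3 648) = 97.468 mm.

k_x ≈ 97.5 mm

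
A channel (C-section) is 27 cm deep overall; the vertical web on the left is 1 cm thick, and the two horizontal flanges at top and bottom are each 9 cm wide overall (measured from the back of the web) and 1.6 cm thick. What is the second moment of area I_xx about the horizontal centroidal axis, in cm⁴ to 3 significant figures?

Decompose the section into non-overlapping parts with the origin at the bottom-left of its bounding rectangle.
Web: 1 × 27, A = 27 cm², y = 13.5 cm, Ī = 1640.3 cm⁴.
Top flange (beyond web): 8 × 1.6, A = 12.8 cm², y = 26.2 cm, Ī = 2.7307 cm⁴.
Bottom flange (beyond web): 8 × 1.6, A = 12.8 cm², y = 0.8 cm, Ī = 2.7307 cm⁴.
By symmetry the centroid is at mid-height, ȳ = 13.5 cm.
Transfer each piece to the horizontal centroidal axis using Ī + A·d² with d = y − 13.5:
  web: d = 0 cm → contributes +1640.3 cm⁴
  top flange (beyond web): d = 12.7 cm → contributes +2067.2 cm⁴
  bottom flange (beyond web): d = -12.7 cm → contributes +2067.2 cm⁴
Total I = 5774.7 cm⁴.

I_xx ≈ 5770 cm⁴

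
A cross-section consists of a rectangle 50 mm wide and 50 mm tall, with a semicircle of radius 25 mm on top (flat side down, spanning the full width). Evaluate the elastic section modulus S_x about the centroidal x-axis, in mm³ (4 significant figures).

S_x ≈ 3.648 × 10⁴ mm³

Break the section into simple shapes (no overlaps), measuring from the bottom-left corner of the bounding box.
Rectangular body: 50 × 50, A = 2 500 mm², y = 25 mm, Ī = 520 833 mm⁴.
Semicircular cap: semicircle r = 25, A = 981.748 mm², y = 60.6103 mm, Ī = 42873.8 mm⁴.
Centroid: ȳ = ΣA·y / ΣA = 35.041 mm.
Transfer each piece to the centroidal x-axis using Ī + A·d² with d = y − 35.041:
  rectangular body: d = -10.041 mm → contributes +772 889 mm⁴
  semicircular cap: d = 25.5693 mm → contributes +684 729 mm⁴
Total I = 1 457 619 mm⁴.
Extreme fibre distance c = 39.959 mm; S = I/c = 36477.9 mm³.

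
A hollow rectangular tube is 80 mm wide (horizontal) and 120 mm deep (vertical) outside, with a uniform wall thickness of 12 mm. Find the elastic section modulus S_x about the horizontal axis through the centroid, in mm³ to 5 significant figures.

Break the section into simple shapes (no overlaps), measuring from the bottom-left corner of the bounding box.
Outer rectangle: 80 × 120, A = 9 600 mm², y = 60 mm, Ī = 11 520 000 mm⁴.
Inner void (subtracted): 56 × 96, A = 5 376 mm², y = 60 mm, Ī = 4 128 768 mm⁴.
By symmetry the centroid is at mid-height, ȳ = 60 mm.
All pieces are centred on the horizontal axis through the centroid, so I = ΣĪ (holes subtracted) = 7 391 232 mm⁴.
Extreme fibre distance c = 60 mm; S = I/c = 123187.2 mm³.

S_x ≈ 1.2319 × 10⁵ mm³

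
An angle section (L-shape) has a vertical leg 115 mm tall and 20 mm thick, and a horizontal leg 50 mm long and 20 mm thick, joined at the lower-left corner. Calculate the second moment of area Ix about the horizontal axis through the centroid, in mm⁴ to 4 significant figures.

Break the section into simple shapes (no overlaps), measuring from the bottom-left corner of the bounding box.
Vertical leg: 20 × 115, A = 2 300 mm², y = 57.5 mm, Ī = 2 534 792 mm⁴.
Horizontal leg (remainder): 30 × 20, A = 600 mm², y = 10 mm, Ī = 20 000 mm⁴.
Centroid: ȳ = ΣA·y / ΣA = 47.6724 mm.
Transfer each piece to the horizontal axis through the centroid using Ī + A·d² with d = y − 47.6724:
  vertical leg: d = 9.82759 mm → contributes +2 756 929 mm⁴
  horizontal leg (remainder): d = -37.6724 mm → contributes +871 526 mm⁴
Total I = 3 628 455 mm⁴.

Ix ≈ 3.628 × 10⁶ mm⁴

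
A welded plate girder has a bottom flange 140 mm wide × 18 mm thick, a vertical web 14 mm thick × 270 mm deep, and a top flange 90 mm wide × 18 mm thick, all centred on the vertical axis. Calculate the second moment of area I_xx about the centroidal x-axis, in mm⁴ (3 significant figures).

Decompose the section into non-overlapping parts with the origin at the bottom-left of its bounding rectangle.
Bottom plate: 140 × 18, A = 2 520 mm², y = 9 mm, Ī = 68 040 mm⁴.
Web plate: 14 × 270, A = 3 780 mm², y = 153 mm, Ī = 22 963 500 mm⁴.
Top plate: 90 × 18, A = 1 620 mm², y = 297 mm, Ī = 43 740 mm⁴.
Centroid: ȳ = ΣA·y / ΣA = 136.64 mm.
Transfer each piece to the centroidal x-axis using Ī + A·d² with d = y − 136.64:
  bottom plate: d = -127.64 mm → contributes +41 121 464 mm⁴
  web plate: d = 16.364 mm → contributes +23 975 665 mm⁴
  top plate: d = 160.36 mm → contributes +41 704 463 mm⁴
Total I = 106 801 593 mm⁴.

I_xx ≈ 1.07 × 10⁸ mm⁴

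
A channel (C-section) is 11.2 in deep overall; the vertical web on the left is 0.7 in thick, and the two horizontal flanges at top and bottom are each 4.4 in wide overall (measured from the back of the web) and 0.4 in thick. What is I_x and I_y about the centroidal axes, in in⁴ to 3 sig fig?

Split into non-overlapping primitives; take the origin at the lower-left of the bounding box.
Web: 0.7 × 11.2, A = 7.84 in², y = 5.6 in, Ī = 81.954 in⁴.
Top flange (beyond web): 3.7 × 0.4, A = 1.48 in², y = 11 in, Ī = 0.019733 in⁴.
Bottom flange (beyond web): 3.7 × 0.4, A = 1.48 in², y = 0.2 in, Ī = 0.019733 in⁴.
By symmetry the centroid is at mid-height, ȳ = 5.6 in.
Transfer each piece to the centroidal x-axis using Ī + A·d² with d = y − 5.6:
  web: d = 0 in → contributes +81.954 in⁴
  top flange (beyond web): d = 5.4 in → contributes +43.177 in⁴
  bottom flange (beyond web): d = -5.4 in → contributes +43.177 in⁴
Total I = 168.31 in⁴.
For the y-axis: x̄ = 0.95296 in.
Repeating about the centroidal y-axis gives I_y = 14.097 in⁴.

I_x ≈ 168 in⁴, I_y ≈ 14.1 in⁴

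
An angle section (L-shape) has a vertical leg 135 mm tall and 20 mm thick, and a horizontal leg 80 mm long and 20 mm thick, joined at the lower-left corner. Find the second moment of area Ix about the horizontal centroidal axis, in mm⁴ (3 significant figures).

Ix ≈ 6.89 × 10⁶ mm⁴

Decompose the section into non-overlapping parts with the origin at the bottom-left of its bounding rectangle.
Vertical leg: 20 × 135, A = 2 700 mm², y = 67.5 mm, Ī = 4 100 625 mm⁴.
Horizontal leg (remainder): 60 × 20, A = 1 200 mm², y = 10 mm, Ī = 40 000 mm⁴.
Centroid: ȳ = ΣA·y / ΣA = 49.808 mm.
Transfer each piece to the horizontal centroidal axis using Ī + A·d² with d = y − 49.808:
  vertical leg: d = 17.692 mm → contributes +4 945 773 mm⁴
  horizontal leg (remainder): d = -39.808 mm → contributes +1 941 583 mm⁴
Total I = 6 887 356 mm⁴.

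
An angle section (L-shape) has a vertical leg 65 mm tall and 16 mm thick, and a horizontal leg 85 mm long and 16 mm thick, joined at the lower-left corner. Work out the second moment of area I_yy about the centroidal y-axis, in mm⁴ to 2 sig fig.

I_yy ≈ 1.4 × 10⁶ mm⁴

Decompose the section into non-overlapping parts with the origin at the bottom-left of its bounding rectangle.
Vertical leg: 16 × 65, A = 1 040 mm², x = 8 mm, Ī = 22 187 mm⁴.
Horizontal leg (remainder): 69 × 16, A = 1 104 mm², x = 50.5 mm, Ī = 438 012 mm⁴.
Centroid: x̄ = ΣA·x / ΣA = 29.88 mm.
Transfer each piece to the centroidal y-axis using Ī + A·d² with d = x − 29.88:
  vertical leg: d = -21.88 mm → contributes +520 267 mm⁴
  horizontal leg (remainder): d = 20.62 mm → contributes +907 219 mm⁴
Total I = 1 427 486 mm⁴.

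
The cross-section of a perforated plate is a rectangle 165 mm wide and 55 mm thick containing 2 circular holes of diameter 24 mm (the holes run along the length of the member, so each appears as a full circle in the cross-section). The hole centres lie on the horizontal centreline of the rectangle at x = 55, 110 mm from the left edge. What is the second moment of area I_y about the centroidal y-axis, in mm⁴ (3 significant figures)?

Decompose the section into non-overlapping parts with the origin at the bottom-left of its bounding rectangle.
Plate: 165 × 55, A = 9 075 mm², x = 82.5 mm, Ī = 20 588 906 mm⁴.
Hole 1 (subtracted): ⌀24, A = 452.39 mm², x = 55 mm, Ī = 16 286 mm⁴.
Hole 2 (subtracted): ⌀24, A = 452.39 mm², x = 110 mm, Ī = 16 286 mm⁴.
By symmetry the centroid is at mid-width, x̄ = 82.5 mm.
Transfer each piece to the centroidal y-axis using Ī + A·d² with d = x − 82.5:
  plate: d = 0 mm → contributes +20 588 906 mm⁴
  hole 1: d = -27.5 mm → contributes −358 405 mm⁴
  hole 2: d = 27.5 mm → contributes −358 405 mm⁴
Total I = 19 872 095 mm⁴.

I_y ≈ 1.99 × 10⁷ mm⁴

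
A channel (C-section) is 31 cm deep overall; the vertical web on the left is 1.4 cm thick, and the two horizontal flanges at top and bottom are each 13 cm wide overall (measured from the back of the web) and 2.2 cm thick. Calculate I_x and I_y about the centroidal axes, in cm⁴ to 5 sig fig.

I_x ≈ 1.4080 × 10⁴ cm⁴, I_y ≈ 1570.4 cm⁴

Split into non-overlapping primitives; take the origin at the lower-left of the bounding box.
Web: 1.4 × 31, A = 43.4 cm², y = 15.5 cm, Ī = 3475.617 cm⁴.
Top flange (beyond web): 11.6 × 2.2, A = 25.52 cm², y = 29.9 cm, Ī = 10.29307 cm⁴.
Bottom flange (beyond web): 11.6 × 2.2, A = 25.52 cm², y = 1.1 cm, Ī = 10.29307 cm⁴.
By symmetry the centroid is at mid-height, ȳ = 15.5 cm.
Transfer each piece to the centroidal x-axis using Ī + A·d² with d = y − 15.5:
  web: d = 0 cm → contributes +3475.617 cm⁴
  top flange (beyond web): d = 14.4 cm → contributes +5302.12 cm⁴
  bottom flange (beyond web): d = -14.4 cm → contributes +5302.12 cm⁴
Total I = 14079.86 cm⁴.
For the y-axis: x̄ = 4.212918 cm.
Repeating about the centroidal y-axis gives I_y = 1570.411 cm⁴.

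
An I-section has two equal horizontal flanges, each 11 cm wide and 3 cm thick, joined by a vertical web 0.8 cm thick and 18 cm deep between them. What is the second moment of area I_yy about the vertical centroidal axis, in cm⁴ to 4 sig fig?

I_yy ≈ 666.3 cm⁴

Split into non-overlapping primitives; take the origin at the lower-left of the bounding box.
Bottom flange: 11 × 3, A = 33 cm², x = 5.5 cm, Ī = 332.75 cm⁴.
Web: 0.8 × 18, A = 14.4 cm², x = 5.5 cm, Ī = 0.768 cm⁴.
Top flange: 11 × 3, A = 33 cm², x = 5.5 cm, Ī = 332.75 cm⁴.
By symmetry the centroid is at mid-width, x̄ = 5.5 cm.
All pieces are centred on the vertical centroidal axis, so I = ΣĪ = 666.268 cm⁴.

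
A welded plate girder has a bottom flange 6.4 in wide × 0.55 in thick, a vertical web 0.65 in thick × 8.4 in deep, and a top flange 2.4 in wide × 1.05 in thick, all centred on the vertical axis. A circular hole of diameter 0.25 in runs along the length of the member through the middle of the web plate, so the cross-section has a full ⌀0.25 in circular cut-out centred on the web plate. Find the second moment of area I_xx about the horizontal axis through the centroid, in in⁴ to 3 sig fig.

I_xx ≈ 158 in⁴

Treat the section as a set of non-overlapping primitives; coordinates are from the bounding-box lower-left.
Bottom plate: 6.4 × 0.55, A = 3.52 in², y = 0.275 in, Ī = 0.088733 in⁴.
Web plate: 0.65 × 8.4, A = 5.46 in², y = 4.75 in, Ī = 32.105 in⁴.
Top plate: 2.4 × 1.05, A = 2.52 in², y = 9.475 in, Ī = 0.23153 in⁴.
Hole (subtracted): ⌀0.25, A = 0.049087 in², y = 4.75 in, Ī = 0.00019175 in⁴.
Centroid: ȳ = ΣA·y / ΣA = 4.4142 in.
Transfer each piece to the horizontal axis through the centroid using Ī + A·d² with d = y − 4.4142:
  bottom plate: d = -4.1392 in → contributes +60.397 in⁴
  web plate: d = 0.33578 in → contributes +32.72 in⁴
  top plate: d = 5.0608 in → contributes +64.773 in⁴
  hole: d = 0.33578 in → contributes −0.0057263 in⁴
Total I = 157.88 in⁴.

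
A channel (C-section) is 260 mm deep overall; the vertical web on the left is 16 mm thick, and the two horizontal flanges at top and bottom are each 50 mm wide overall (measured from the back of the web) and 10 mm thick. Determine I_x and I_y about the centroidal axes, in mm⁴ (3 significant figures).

Treat the section as a set of non-overlapping primitives; coordinates are from the bounding-box lower-left.
Web: 16 × 260, A = 4 160 mm², y = 130 mm, Ī = 23 434 667 mm⁴.
Top flange (beyond web): 34 × 10, A = 340 mm², y = 255 mm, Ī = 2833.3 mm⁴.
Bottom flange (beyond web): 34 × 10, A = 340 mm², y = 5 mm, Ī = 2833.3 mm⁴.
By symmetry the centroid is at mid-height, ȳ = 130 mm.
Transfer each piece to the centroidal x-axis using Ī + A·d² with d = y − 130:
  web: d = 0 mm → contributes +23 434 667 mm⁴
  top flange (beyond web): d = 125 mm → contributes +5 315 333 mm⁴
  bottom flange (beyond web): d = -125 mm → contributes +5 315 333 mm⁴
Total I = 34 065 333 mm⁴.
For the y-axis: x̄ = 11.512 mm.
Repeating about the centroidal y-axis gives I_y = 519 543 mm⁴.

I_x ≈ 3.41 × 10⁷ mm⁴, I_y ≈ 5.20 × 10⁵ mm⁴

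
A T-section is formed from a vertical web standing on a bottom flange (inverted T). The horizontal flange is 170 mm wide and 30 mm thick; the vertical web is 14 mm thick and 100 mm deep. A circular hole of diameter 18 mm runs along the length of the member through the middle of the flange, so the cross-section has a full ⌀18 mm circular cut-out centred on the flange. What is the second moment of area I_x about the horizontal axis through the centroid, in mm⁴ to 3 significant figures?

I_x ≈ 6.13 × 10⁶ mm⁴

Break the section into simple shapes (no overlaps), measuring from the bottom-left corner of the bounding box.
Flange: 170 × 30, A = 5 100 mm², y = 15 mm, Ī = 382 500 mm⁴.
Web: 14 × 100, A = 1 400 mm², y = 80 mm, Ī = 1 166 667 mm⁴.
Hole (subtracted): ⌀18, A = 254.47 mm², y = 15 mm, Ī = 5 153 mm⁴.
Centroid: ȳ = ΣA·y / ΣA = 29.57 mm.
Transfer each piece to the horizontal axis through the centroid using Ī + A·d² with d = y − 29.57:
  flange: d = -14.57 mm → contributes +1 465 215 mm⁴
  web: d = 50.43 mm → contributes +4 727 066 mm⁴
  hole: d = -14.57 mm → contributes −59 176 mm⁴
Total I = 6 133 106 mm⁴.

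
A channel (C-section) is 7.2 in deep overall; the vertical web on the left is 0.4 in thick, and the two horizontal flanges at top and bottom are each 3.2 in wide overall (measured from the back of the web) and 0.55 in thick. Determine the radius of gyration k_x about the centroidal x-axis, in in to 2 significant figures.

Decompose the section into non-overlapping parts with the origin at the bottom-left of its bounding rectangle.
Web: 0.4 × 7.2, A = 2.88 in², y = 3.6 in, Ī = 12.44 in⁴.
Top flange (beyond web): 2.8 × 0.55, A = 1.54 in², y = 6.925 in, Ī = 0.03882 in⁴.
Bottom flange (beyond web): 2.8 × 0.55, A = 1.54 in², y = 0.275 in, Ī = 0.03882 in⁴.
By symmetry the centroid is at mid-height, ȳ = 3.6 in.
Transfer each piece to the centroidal x-axis using Ī + A·d² with d = y − 3.6:
  web: d = 0 in → contributes +12.44 in⁴
  top flange (beyond web): d = 3.325 in → contributes +17.06 in⁴
  bottom flange (beyond web): d = -3.325 in → contributes +17.06 in⁴
Total I = 46.57 in⁴.
Radius of gyration: k = √(I/A) = √(46.57 / 5.96) = 2.795 in.

k_x ≈ 2.8 in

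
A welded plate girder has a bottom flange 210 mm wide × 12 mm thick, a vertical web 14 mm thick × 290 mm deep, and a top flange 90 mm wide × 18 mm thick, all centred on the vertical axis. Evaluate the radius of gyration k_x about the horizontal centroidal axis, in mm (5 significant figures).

k_x ≈ 122.13 mm

Treat the section as a set of non-overlapping primitives; coordinates are from the bounding-box lower-left.
Bottom plate: 210 × 12, A = 2 520 mm², y = 6 mm, Ī = 30 240 mm⁴.
Web plate: 14 × 290, A = 4 060 mm², y = 157 mm, Ī = 28 453 833 mm⁴.
Top plate: 90 × 18, A = 1 620 mm², y = 311 mm, Ī = 43 740 mm⁴.
Centroid: ȳ = ΣA·y / ΣA = 141.0195 mm.
Transfer each piece to the horizontal centroidal axis using Ī + A·d² with d = y − 141.0195:
  bottom plate: d = -135.0195 mm → contributes +45 970 517 mm⁴
  web plate: d = 15.98049 mm → contributes +29 490 660 mm⁴
  top plate: d = 169.9805 mm → contributes +46 850 993 mm⁴
Total I = 122 312 170 mm⁴.
Radius of gyration: k = √(I/A) = √(122 312 170 / 8 200) = 122.1316 mm.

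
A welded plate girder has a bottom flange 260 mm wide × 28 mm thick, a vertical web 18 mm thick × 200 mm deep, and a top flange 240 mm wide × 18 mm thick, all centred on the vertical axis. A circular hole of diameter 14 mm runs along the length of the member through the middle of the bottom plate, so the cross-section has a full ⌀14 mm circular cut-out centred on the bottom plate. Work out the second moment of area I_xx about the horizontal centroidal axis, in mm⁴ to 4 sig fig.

I_xx ≈ 1.488 × 10⁸ mm⁴

Break the section into simple shapes (no overlaps), measuring from the bottom-left corner of the bounding box.
Bottom plate: 260 × 28, A = 7 280 mm², y = 14 mm, Ī = 475 627 mm⁴.
Web plate: 18 × 200, A = 3 600 mm², y = 128 mm, Ī = 12 000 000 mm⁴.
Top plate: 240 × 18, A = 4 320 mm², y = 237 mm, Ī = 116 640 mm⁴.
Hole (subtracted): ⌀14, A = 153.938 mm², y = 14 mm, Ī = 1885.74 mm⁴.
Centroid: ȳ = ΣA·y / ΣA = 105.304 mm.
Transfer each piece to the horizontal centroidal axis using Ī + A·d² with d = y − 105.304:
  bottom plate: d = -91.3036 mm → contributes +61 164 269 mm⁴
  web plate: d = 22.6964 mm → contributes +13 854 452 mm⁴
  top plate: d = 131.696 mm → contributes +75 042 440 mm⁴
  hole: d = -91.3036 mm → contributes −1 285 167 mm⁴
Total I = 148 775 993 mm⁴.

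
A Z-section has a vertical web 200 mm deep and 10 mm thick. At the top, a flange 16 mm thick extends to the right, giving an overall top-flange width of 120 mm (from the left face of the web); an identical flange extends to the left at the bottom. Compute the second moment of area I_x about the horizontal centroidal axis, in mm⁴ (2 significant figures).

Decompose the section into non-overlapping parts with the origin at the bottom-left of its bounding rectangle.
Web: 10 × 200, A = 2 000 mm², y = 100 mm, Ī = 6 666 667 mm⁴.
Top flange (beyond web): 110 × 16, A = 1 760 mm², y = 192 mm, Ī = 37 547 mm⁴.
Bottom flange (beyond web): 110 × 16, A = 1 760 mm², y = 8 mm, Ī = 37 547 mm⁴.
Centroid: ȳ = ΣA·y / ΣA = 100 mm.
Transfer each piece to the horizontal centroidal axis using Ī + A·d² with d = y − 100:
  web: d = 0 mm → contributes +6 666 667 mm⁴
  top flange (beyond web): d = 92 mm → contributes +14 934 187 mm⁴
  bottom flange (beyond web): d = -92 mm → contributes +14 934 187 mm⁴
Total I = 36 535 040 mm⁴.

I_x ≈ 3.7 × 10⁷ mm⁴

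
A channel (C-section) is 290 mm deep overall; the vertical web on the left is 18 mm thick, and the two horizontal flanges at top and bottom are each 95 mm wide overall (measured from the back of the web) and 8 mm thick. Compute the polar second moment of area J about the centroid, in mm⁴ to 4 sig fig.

J ≈ 6.408 × 10⁷ mm⁴

Break the section into simple shapes (no overlaps), measuring from the bottom-left corner of the bounding box.
Web: 18 × 290, A = 5 220 mm², y = 145 mm, Ī = 36 583 500 mm⁴.
Top flange (beyond web): 77 × 8, A = 616 mm², y = 286 mm, Ī = 3285.33 mm⁴.
Bottom flange (beyond web): 77 × 8, A = 616 mm², y = 4 mm, Ī = 3285.33 mm⁴.
By symmetry the centroid is at mid-height, ȳ = 145 mm.
Transfer each piece to the centroidal x-axis using Ī + A·d² with d = y − 145:
  web: d = 0 mm → contributes +36 583 500 mm⁴
  top flange (beyond web): d = 141 mm → contributes +12 249 981 mm⁴
  bottom flange (beyond web): d = -141 mm → contributes +12 249 981 mm⁴
Total I = 61 083 463 mm⁴.
For the y-axis: x̄ = 18.0701 mm.
Repeating about the centroidal y-axis gives I_y = 2 998 571 mm⁴.
Polar second moment: J = I_x + I_y = 64 082 034 mm⁴.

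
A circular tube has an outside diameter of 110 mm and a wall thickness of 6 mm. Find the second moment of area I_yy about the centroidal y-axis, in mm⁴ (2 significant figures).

I_yy ≈ 2.7 × 10⁶ mm⁴

Decompose the section into non-overlapping parts with the origin at the bottom-left of its bounding rectangle.
Outer circle: ⌀110, A = 9 503 mm², x = 55 mm, Ī = 7 186 884 mm⁴.
Bore (subtracted): ⌀98, A = 7 543 mm², x = 55 mm, Ī = 4 527 664 mm⁴.
By symmetry the centroid is at mid-width, x̄ = 55 mm.
All pieces are centred on the centroidal y-axis, so I = ΣĪ (holes subtracted) = 2 659 220 mm⁴.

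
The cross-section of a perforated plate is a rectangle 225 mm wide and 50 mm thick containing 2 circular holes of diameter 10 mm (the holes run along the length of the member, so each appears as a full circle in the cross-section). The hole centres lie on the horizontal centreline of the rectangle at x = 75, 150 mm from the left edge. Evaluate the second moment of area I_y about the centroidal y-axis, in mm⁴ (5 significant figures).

Decompose the section into non-overlapping parts with the origin at the bottom-left of its bounding rectangle.
Plate: 225 × 50, A = 11 250 mm², x = 112.5 mm, Ī = 47 460 938 mm⁴.
Hole 1 (subtracted): ⌀10, A = 78.53982 mm², x = 75 mm, Ī = 490.8739 mm⁴.
Hole 2 (subtracted): ⌀10, A = 78.53982 mm², x = 150 mm, Ī = 490.8739 mm⁴.
By symmetry the centroid is at mid-width, x̄ = 112.5 mm.
Transfer each piece to the centroidal y-axis using Ī + A·d² with d = x − 112.5:
  plate: d = 0 mm → contributes +47 460 938 mm⁴
  hole 1: d = -37.5 mm → contributes −110937.5 mm⁴
  hole 2: d = 37.5 mm → contributes −110937.5 mm⁴
Total I = 47 239 063 mm⁴.

I_y ≈ 4.7239 × 10⁷ mm⁴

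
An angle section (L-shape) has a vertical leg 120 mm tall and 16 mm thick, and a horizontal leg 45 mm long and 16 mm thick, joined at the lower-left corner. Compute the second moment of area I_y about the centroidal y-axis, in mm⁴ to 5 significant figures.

I_y ≈ 2.6266 × 10⁵ mm⁴

Treat the section as a set of non-overlapping primitives; coordinates are from the bounding-box lower-left.
Vertical leg: 16 × 120, A = 1 920 mm², x = 8 mm, Ī = 40 960 mm⁴.
Horizontal leg (remainder): 29 × 16, A = 464 mm², x = 30.5 mm, Ī = 32518.67 mm⁴.
Centroid: x̄ = ΣA·x / ΣA = 12.37919 mm.
Transfer each piece to the centroidal y-axis using Ī + A·d² with d = x − 12.37919:
  vertical leg: d = -4.379195 mm → contributes +77780.5 mm⁴
  horizontal leg (remainder): d = 18.12081 mm → contributes +184879.4 mm⁴
Total I = 262659.9 mm⁴.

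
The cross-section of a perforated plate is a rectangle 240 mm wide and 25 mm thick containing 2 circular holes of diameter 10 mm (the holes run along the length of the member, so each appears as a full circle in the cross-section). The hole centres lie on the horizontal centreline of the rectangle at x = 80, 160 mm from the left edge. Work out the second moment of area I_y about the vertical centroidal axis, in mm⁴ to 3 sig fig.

Break the section into simple shapes (no overlaps), measuring from the bottom-left corner of the bounding box.
Plate: 240 × 25, A = 6 000 mm², x = 120 mm, Ī = 28 800 000 mm⁴.
Hole 1 (subtracted): ⌀10, A = 78.54 mm², x = 80 mm, Ī = 490.87 mm⁴.
Hole 2 (subtracted): ⌀10, A = 78.54 mm², x = 160 mm, Ī = 490.87 mm⁴.
By symmetry the centroid is at mid-width, x̄ = 120 mm.
Transfer each piece to the vertical centroidal axis using Ī + A·d² with d = x − 120:
  plate: d = 0 mm → contributes +28 800 000 mm⁴
  hole 1: d = -40 mm → contributes −126 155 mm⁴
  hole 2: d = 40 mm → contributes −126 155 mm⁴
Total I = 28 547 691 mm⁴.

I_y ≈ 2.85 × 10⁷ mm⁴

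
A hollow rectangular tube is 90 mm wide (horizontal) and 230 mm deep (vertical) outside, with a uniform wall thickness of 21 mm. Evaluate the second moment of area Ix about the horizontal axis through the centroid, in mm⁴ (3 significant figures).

Treat the section as a set of non-overlapping primitives; coordinates are from the bounding-box lower-left.
Outer rectangle: 90 × 230, A = 20 700 mm², y = 115 mm, Ī = 91 252 500 mm⁴.
Inner void (subtracted): 48 × 188, A = 9 024 mm², y = 115 mm, Ī = 26 578 688 mm⁴.
By symmetry the centroid is at mid-height, ȳ = 115 mm.
All pieces are centred on the horizontal axis through the centroid, so I = ΣĪ (holes subtracted) = 64 673 812 mm⁴.

Ix ≈ 6.47 × 10⁷ mm⁴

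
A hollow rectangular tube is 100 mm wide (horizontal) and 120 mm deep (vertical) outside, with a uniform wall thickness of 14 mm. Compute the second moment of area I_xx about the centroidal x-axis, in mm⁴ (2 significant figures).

Split into non-overlapping primitives; take the origin at the lower-left of the bounding box.
Outer rectangle: 100 × 120, A = 12 000 mm², y = 60 mm, Ī = 14 400 000 mm⁴.
Inner void (subtracted): 72 × 92, A = 6 624 mm², y = 60 mm, Ī = 4 672 128 mm⁴.
By symmetry the centroid is at mid-height, ȳ = 60 mm.
All pieces are centred on the centroidal x-axis, so I = ΣĪ (holes subtracted) = 9 727 872 mm⁴.

I_xx ≈ 9.7 × 10⁶ mm⁴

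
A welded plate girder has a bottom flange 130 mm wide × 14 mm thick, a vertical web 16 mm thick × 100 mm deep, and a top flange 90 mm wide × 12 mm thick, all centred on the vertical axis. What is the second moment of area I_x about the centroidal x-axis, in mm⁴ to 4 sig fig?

I_x ≈ 1.026 × 10⁷ mm⁴

Decompose the section into non-overlapping parts with the origin at the bottom-left of its bounding rectangle.
Bottom plate: 130 × 14, A = 1 820 mm², y = 7 mm, Ī = 29726.7 mm⁴.
Web plate: 16 × 100, A = 1 600 mm², y = 64 mm, Ī = 1 333 333 mm⁴.
Top plate: 90 × 12, A = 1 080 mm², y = 120 mm, Ī = 12 960 mm⁴.
Centroid: ȳ = ΣA·y / ΣA = 54.3867 mm.
Transfer each piece to the centroidal x-axis using Ī + A·d² with d = y − 54.3867:
  bottom plate: d = -47.3867 mm → contributes +4 116 530 mm⁴
  web plate: d = 9.61333 mm → contributes +1 481 199 mm⁴
  top plate: d = 65.6133 mm → contributes +4 662 478 mm⁴
Total I = 10 260 207 mm⁴.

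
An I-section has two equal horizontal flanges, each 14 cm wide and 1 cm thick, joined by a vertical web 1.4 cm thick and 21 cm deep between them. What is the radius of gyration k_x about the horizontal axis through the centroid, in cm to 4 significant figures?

Decompose the section into non-overlapping parts with the origin at the bottom-left of its bounding rectangle.
Bottom flange: 14 × 1, A = 14 cm², y = 0.5 cm, Ī = 1.16667 cm⁴.
Web: 1.4 × 21, A = 29.4 cm², y = 11.5 cm, Ī = 1080.45 cm⁴.
Top flange: 14 × 1, A = 14 cm², y = 22.5 cm, Ī = 1.16667 cm⁴.
By symmetry the centroid is at mid-height, ȳ = 11.5 cm.
Transfer each piece to the horizontal axis through the centroid using Ī + A·d² with d = y − 11.5:
  bottom flange: d = -11 cm → contributes +1695.17 cm⁴
  web: d = 0 cm → contributes +1080.45 cm⁴
  top flange: d = 11 cm → contributes +1695.17 cm⁴
Total I = 4470.78 cm⁴.
Radius of gyration: k = √(I/A) = √(4470.78 / 57.4) = 8.82543 cm.

k_x ≈ 8.825 cm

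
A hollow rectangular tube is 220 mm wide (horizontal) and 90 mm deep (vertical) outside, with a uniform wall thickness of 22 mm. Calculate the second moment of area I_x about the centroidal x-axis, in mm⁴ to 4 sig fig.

Treat the section as a set of non-overlapping primitives; coordinates are from the bounding-box lower-left.
Outer rectangle: 220 × 90, A = 19 800 mm², y = 45 mm, Ī = 13 365 000 mm⁴.
Inner void (subtracted): 176 × 46, A = 8 096 mm², y = 45 mm, Ī = 1 427 595 mm⁴.
By symmetry the centroid is at mid-height, ȳ = 45 mm.
All pieces are centred on the centroidal x-axis, so I = ΣĪ (holes subtracted) = 11 937 405 mm⁴.

I_x ≈ 1.194 × 10⁷ mm⁴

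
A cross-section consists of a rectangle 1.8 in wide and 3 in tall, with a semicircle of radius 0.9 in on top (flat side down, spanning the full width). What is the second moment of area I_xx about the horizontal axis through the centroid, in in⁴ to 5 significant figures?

Decompose the section into non-overlapping parts with the origin at the bottom-left of its bounding rectangle.
Rectangular body: 1.8 × 3, A = 5.4 in², y = 1.5 in, Ī = 4.05 in⁴.
Semicircular cap: semicircle r = 0.9, A = 1.272345 in², y = 3.381972 in, Ī = 0.07201154 in⁴.
Centroid: ȳ = ΣA·y / ΣA = 1.858872 in.
Transfer each piece to the horizontal axis through the centroid using Ī + A·d² with d = y − 1.858872:
  rectangular body: d = -0.358872 in → contributes +4.745461 in⁴
  semicircular cap: d = 1.5231 in → contributes +3.02364 in⁴
Total I = 7.769101 in⁴.

I_xx ≈ 7.7691 in⁴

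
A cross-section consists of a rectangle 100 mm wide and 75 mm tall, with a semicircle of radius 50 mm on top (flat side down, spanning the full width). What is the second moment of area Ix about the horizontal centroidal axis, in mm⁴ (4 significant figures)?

Ix ≈ 1.309 × 10⁷ mm⁴

Split into non-overlapping primitives; take the origin at the lower-left of the bounding box.
Rectangular body: 100 × 75, A = 7 500 mm², y = 37.5 mm, Ī = 3 515 625 mm⁴.
Semicircular cap: semicircle r = 50, A = 3926.99 mm², y = 96.2207 mm, Ī = 685 981 mm⁴.
Centroid: ȳ = ΣA·y / ΣA = 57.6799 mm.
Transfer each piece to the horizontal centroidal axis using Ī + A·d² with d = y − 57.6799:
  rectangular body: d = -20.1799 mm → contributes +6 569 837 mm⁴
  semicircular cap: d = 38.5408 mm → contributes +6 519 095 mm⁴
Total I = 13 088 932 mm⁴.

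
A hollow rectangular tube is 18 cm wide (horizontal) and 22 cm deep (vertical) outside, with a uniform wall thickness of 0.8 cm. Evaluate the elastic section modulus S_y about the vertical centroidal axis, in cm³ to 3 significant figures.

S_y ≈ 355 cm³

Decompose the section into non-overlapping parts with the origin at the bottom-left of its bounding rectangle.
Outer rectangle: 18 × 22, A = 396 cm², x = 9 cm, Ī = 10 692 cm⁴.
Inner void (subtracted): 16.4 × 20.4, A = 334.56 cm², x = 9 cm, Ī = 7498.6 cm⁴.
By symmetry the centroid is at mid-width, x̄ = 9 cm.
All pieces are centred on the vertical centroidal axis, so I = ΣĪ (holes subtracted) = 3193.4 cm⁴.
Extreme fibre distance c = 9 cm; S = I/c = 354.82 cm³.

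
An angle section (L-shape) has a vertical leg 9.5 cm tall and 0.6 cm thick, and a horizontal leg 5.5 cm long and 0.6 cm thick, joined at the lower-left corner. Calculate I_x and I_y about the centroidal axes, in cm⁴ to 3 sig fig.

I_x ≈ 81.4 cm⁴, I_y ≈ 20.7 cm⁴

Treat the section as a set of non-overlapping primitives; coordinates are from the bounding-box lower-left.
Vertical leg: 0.6 × 9.5, A = 5.7 cm², y = 4.75 cm, Ī = 42.869 cm⁴.
Horizontal leg (remainder): 4.9 × 0.6, A = 2.94 cm², y = 0.3 cm, Ī = 0.0882 cm⁴.
Centroid: ȳ = ΣA·y / ΣA = 3.2358 cm.
Transfer each piece to the centroidal x-axis using Ī + A·d² with d = y − 3.2358:
  vertical leg: d = 1.5142 cm → contributes +55.938 cm⁴
  horizontal leg (remainder): d = -2.9358 cm → contributes +25.427 cm⁴
Total I = 81.366 cm⁴.
For the y-axis: x̄ = 1.2358 cm.
Repeating about the centroidal y-axis gives I_y = 20.722 cm⁴.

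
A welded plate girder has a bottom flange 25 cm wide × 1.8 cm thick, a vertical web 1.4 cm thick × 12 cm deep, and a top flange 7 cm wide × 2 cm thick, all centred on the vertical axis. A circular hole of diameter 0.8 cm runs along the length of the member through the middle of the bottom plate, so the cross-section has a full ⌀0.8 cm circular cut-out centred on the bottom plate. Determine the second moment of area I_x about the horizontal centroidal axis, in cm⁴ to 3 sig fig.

Decompose the section into non-overlapping parts with the origin at the bottom-left of its bounding rectangle.
Bottom plate: 25 × 1.8, A = 45 cm², y = 0.9 cm, Ī = 12.15 cm⁴.
Web plate: 1.4 × 12, A = 16.8 cm², y = 7.8 cm, Ī = 201.6 cm⁴.
Top plate: 7 × 2, A = 14 cm², y = 14.8 cm, Ī = 4.6667 cm⁴.
Hole (subtracted): ⌀0.8, A = 0.50265 cm², y = 0.9 cm, Ī = 0.020106 cm⁴.
Centroid: ȳ = ΣA·y / ΣA = 5.0239 cm.
Transfer each piece to the horizontal centroidal axis using Ī + A·d² with d = y − 5.0239:
  bottom plate: d = -4.1239 cm → contributes +777.45 cm⁴
  web plate: d = 2.7761 cm → contributes +331.07 cm⁴
  top plate: d = 9.7761 cm → contributes +1342.7 cm⁴
  hole: d = -4.1239 cm → contributes −8.5686 cm⁴
Total I = 2442.6 cm⁴.

I_x ≈ 2440 cm⁴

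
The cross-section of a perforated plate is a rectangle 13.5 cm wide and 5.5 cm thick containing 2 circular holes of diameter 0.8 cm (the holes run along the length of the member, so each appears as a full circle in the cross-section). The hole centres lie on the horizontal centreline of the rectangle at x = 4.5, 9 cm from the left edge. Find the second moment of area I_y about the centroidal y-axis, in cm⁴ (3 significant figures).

Treat the section as a set of non-overlapping primitives; coordinates are from the bounding-box lower-left.
Plate: 13.5 × 5.5, A = 74.25 cm², x = 6.75 cm, Ī = 1127.7 cm⁴.
Hole 1 (subtracted): ⌀0.8, A = 0.50265 cm², x = 4.5 cm, Ī = 0.020106 cm⁴.
Hole 2 (subtracted): ⌀0.8, A = 0.50265 cm², x = 9 cm, Ī = 0.020106 cm⁴.
By symmetry the centroid is at mid-width, x̄ = 6.75 cm.
Transfer each piece to the centroidal y-axis using Ī + A·d² with d = x − 6.75:
  plate: d = 0 cm → contributes +1127.7 cm⁴
  hole 1: d = -2.25 cm → contributes −2.5648 cm⁴
  hole 2: d = 2.25 cm → contributes −2.5648 cm⁴
Total I = 1122.5 cm⁴.

I_y ≈ 1120 cm⁴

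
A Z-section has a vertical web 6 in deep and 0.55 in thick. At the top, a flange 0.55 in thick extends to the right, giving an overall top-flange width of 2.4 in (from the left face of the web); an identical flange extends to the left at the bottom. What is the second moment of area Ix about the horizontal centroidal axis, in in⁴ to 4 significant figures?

Ix ≈ 25.06 in⁴

Decompose the section into non-overlapping parts with the origin at the bottom-left of its bounding rectangle.
Web: 0.55 × 6, A = 3.3 in², y = 3 in, Ī = 9.9 in⁴.
Top flange (beyond web): 1.85 × 0.55, A = 1.0175 in², y = 5.725 in, Ī = 0.0256495 in⁴.
Bottom flange (beyond web): 1.85 × 0.55, A = 1.0175 in², y = 0.275 in, Ī = 0.0256495 in⁴.
Centroid: ȳ = ΣA·y / ΣA = 3 in.
Transfer each piece to the horizontal centroidal axis using Ī + A·d² with d = y − 3:
  web: d = 0 in → contributes +9.9 in⁴
  top flange (beyond web): d = 2.725 in → contributes +7.58122 in⁴
  bottom flange (beyond web): d = -2.725 in → contributes +7.58122 in⁴
Total I = 25.0624 in⁴.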